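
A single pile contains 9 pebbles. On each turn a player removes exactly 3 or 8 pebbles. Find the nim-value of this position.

1

Grundy values for subtraction set {3, 8}:
k:     0  1  2  3  4  5  6  7  8  9
g(k):  0  0  0  1  1  1  0  0  2  1
So g(9) = 1.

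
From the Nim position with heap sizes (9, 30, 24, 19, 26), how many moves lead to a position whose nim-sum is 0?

Compute the nim-sum pairwise:
9 ^ 30 = 23
23 ^ 24 = 15
15 ^ 19 = 28
28 ^ 26 = 6
The overall nim-sum is X = 6. A heap of size p has a winning move iff p XOR X < p (reduce it to p XOR X).
  9: 9 XOR 6 = 15 ≥ 9 — no move.
  30: 30 XOR 6 = 24 < 30 — winning move (to 24).
  24: 24 XOR 6 = 30 ≥ 24 — no move.
  19: 19 XOR 6 = 21 ≥ 19 — no move.
  26: 26 XOR 6 = 28 ≥ 26 — no move.
That gives 1 winning move.

1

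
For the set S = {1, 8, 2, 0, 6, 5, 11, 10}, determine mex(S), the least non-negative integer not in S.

3

The values 0, 1, 2 are all present; 3 is the first non-negative integer missing from the set.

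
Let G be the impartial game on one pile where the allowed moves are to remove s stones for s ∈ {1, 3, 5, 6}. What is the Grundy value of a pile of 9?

3

Compute g(0), g(1), … for moves {1, 3, 5, 6}:
k:     0  1  2  3  4  5  6  7  8  9
g(k):  0  1  0  1  0  1  2  3  2  3
So g(9) = 3.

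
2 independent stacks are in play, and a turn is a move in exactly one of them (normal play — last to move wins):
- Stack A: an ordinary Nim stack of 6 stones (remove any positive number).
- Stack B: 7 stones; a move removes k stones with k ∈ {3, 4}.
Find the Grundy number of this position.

6

Stack A is a plain Nim stack of size 6, so its Grundy value is 6.
Build the Grundy sequence for stack B with g(k) = mex{g(k−s) : s ∈ {3, 4}, s ≤ k}:
k:     0  1  2  3  4  5  6  7
g(k):  0  0  0  1  1  1  2  0
So g(7) = 0.
By the Sprague-Grundy theorem, the Grundy value of a sum of independent games is the XOR of the component values.
Combined value = 6 ⊕ 0 = 6.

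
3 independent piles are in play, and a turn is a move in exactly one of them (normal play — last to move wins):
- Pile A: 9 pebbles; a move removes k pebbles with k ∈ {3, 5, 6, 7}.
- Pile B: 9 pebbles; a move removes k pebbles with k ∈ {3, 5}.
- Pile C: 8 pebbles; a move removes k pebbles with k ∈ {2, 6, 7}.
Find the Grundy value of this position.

For pile A, compute g(0), g(1), … with moves {3, 5, 6, 7}:
k:     0  1  2  3  4  5  6  7  8  9
g(k):  0  0  0  1  1  1  2  2  2  3
So g(9) = 3.
Grundy values for pile B (subtraction set {3, 5}):
k:     0  1  2  3  4  5  6  7  8  9
g(k):  0  0  0  1  1  1  2  2  0  0
So g(9) = 0.
Build the Grundy sequence for pile C with g(k) = mex{g(k−s) : s ∈ {2, 6, 7}, s ≤ k}:
k:     0  1  2  3  4  5  6  7  8
g(k):  0  0  1  1  0  0  1  1  2
So g(8) = 2.
The value of a disjunctive sum is the nim-sum of the parts.
Combined value = 3 XOR 0 XOR 2 = 1.

1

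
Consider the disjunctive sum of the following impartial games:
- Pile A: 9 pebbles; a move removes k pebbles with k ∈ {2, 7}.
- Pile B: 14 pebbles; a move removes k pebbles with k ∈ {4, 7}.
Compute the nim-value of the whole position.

For pile A, compute g(0), g(1), … with moves {2, 7}:
k:     0  1  2  3  4  5  6  7  8  9
g(k):  0  0  1  1  0  0  1  1  2  0
So g(9) = 0.
For pile B, compute g(0), g(1), … with moves {4, 7}:
g(0) = mex{} = 0
g(1) = mex{} = 0
g(2) = mex{} = 0
g(3) = mex{} = 0
g(4) = mex{0} = 1
g(5) = mex{0} = 1
g(6) = mex{0} = 1
g(7) = mex{0} = 1
g(8) = mex{0,1} = 2
g(9) = mex{0,1} = 2
g(10) = mex{0,1} = 2
g(11) = mex{1} = 0
g(12) = mex{1,2} = 0
g(13) = mex{1,2} = 0
g(14) = mex{1,2} = 0
So g(14) = 0.
The value of a disjunctive sum is the nim-sum of the parts.
Combined value = 0 ⊕ 0 = 0.

0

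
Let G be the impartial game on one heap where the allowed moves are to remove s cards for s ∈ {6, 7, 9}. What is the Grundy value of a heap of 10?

Build the Grundy sequence with g(k) = mex{g(k−s) : s ∈ {6, 7, 9}, s ≤ k}:
k:     0  1  2  3  4  5  6  7  8  9 10
g(k):  0  0  0  0  0  0  1  1  1  1  1
So g(10) = 1.

1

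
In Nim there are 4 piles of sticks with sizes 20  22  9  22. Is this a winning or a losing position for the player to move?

Winning position

Nim-sum: 20 XOR 22 XOR 9 XOR 22 = 29.
The nim-sum is 29 ≠ 0, so this is an N-position: the player to move can win.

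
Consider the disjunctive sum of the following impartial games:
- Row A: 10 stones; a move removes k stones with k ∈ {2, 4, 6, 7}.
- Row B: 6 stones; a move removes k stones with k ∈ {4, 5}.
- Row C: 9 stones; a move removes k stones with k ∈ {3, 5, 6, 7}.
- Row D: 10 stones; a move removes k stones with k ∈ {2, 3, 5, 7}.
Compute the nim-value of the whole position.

2

Grundy values for row A (subtraction set {2, 4, 6, 7}):
g(0) = mex{} = 0
g(1) = mex{} = 0
g(2) = mex{0} = 1
g(3) = mex{0} = 1
g(4) = mex{0,1} = 2
g(5) = mex{0,1} = 2
g(6) = mex{0,1,2} = 3
g(7) = mex{0,1,2} = 3
g(8) = mex{0,1,2,3} = 4
g(9) = mex{1,2,3} = 0
g(10) = mex{1,2,3,4} = 0
So g(10) = 0.
Grundy values for row B (subtraction set {4, 5}):
k:     0  1  2  3  4  5  6
g(k):  0  0  0  0  1  1  1
So g(6) = 1.
Grundy values for row C (subtraction set {3, 5, 6, 7}):
k:     0  1  2  3  4  5  6  7  8  9
g(k):  0  0  0  1  1  1  2  2  2  3
So g(9) = 3.
Build the Grundy sequence for row D with g(k) = mex{g(k−s) : s ∈ {2, 3, 5, 7}, s ≤ k}:
g(0) = mex{} = 0
g(1) = mex{} = 0
g(2) = mex{0} = 1
g(3) = mex{0} = 1
g(4) = mex{0,1} = 2
g(5) = mex{0,1} = 2
g(6) = mex{0,1,2} = 3
g(7) = mex{0,1,2} = 3
g(8) = mex{0,1,2,3} = 4
g(9) = mex{1,2,3} = 0
g(10) = mex{1,2,3,4} = 0
So g(10) = 0.
By the Sprague-Grundy theorem, the Grundy value of a sum of independent games is the XOR of the component values.
Combined value = 0 ⊕ 1 ⊕ 3 ⊕ 0 = 2.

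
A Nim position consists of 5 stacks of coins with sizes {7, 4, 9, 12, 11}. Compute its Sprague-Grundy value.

13

Nim-sum: 7 ⊕ 4 ⊕ 9 ⊕ 12 ⊕ 11 = 13.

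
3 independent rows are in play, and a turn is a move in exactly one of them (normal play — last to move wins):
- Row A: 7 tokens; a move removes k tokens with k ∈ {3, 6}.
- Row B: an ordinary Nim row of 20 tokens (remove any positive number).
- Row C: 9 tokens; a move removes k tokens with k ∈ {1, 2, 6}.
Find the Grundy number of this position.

20

Grundy values for row A (subtraction set {3, 6}):
g(0) = mex{} = 0
g(1) = mex{} = 0
g(2) = mex{} = 0
g(3) = mex{0} = 1
g(4) = mex{0} = 1
g(5) = mex{0} = 1
g(6) = mex{0,1} = 2
g(7) = mex{0,1} = 2
So g(7) = 2.
Row B is a plain Nim row of size 20, so its Grundy value is 20.
For row C, compute g(0), g(1), … with moves {1, 2, 6}:
g(0) = mex{} = 0
g(1) = mex{0} = 1
g(2) = mex{0,1} = 2
g(3) = mex{1,2} = 0
g(4) = mex{0,2} = 1
g(5) = mex{0,1} = 2
g(6) = mex{0,1,2} = 3
g(7) = mex{1,2,3} = 0
g(8) = mex{0,2,3} = 1
g(9) = mex{0,1} = 2
So g(9) = 2.
By the Sprague-Grundy theorem, the Grundy value of a sum of independent games is the XOR of the component values.
Combined value = 2 XOR 20 XOR 2 = 20.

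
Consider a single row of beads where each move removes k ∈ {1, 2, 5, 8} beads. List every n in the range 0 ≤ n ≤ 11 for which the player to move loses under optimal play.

0, 3, 6, 9

Build the Grundy sequence with g(k) = mex{g(k−s) : s ∈ {1, 2, 5, 8}, s ≤ k}:
g(0) = mex{} = 0
g(1) = mex{0} = 1
g(2) = mex{0,1} = 2
g(3) = mex{1,2} = 0
g(4) = mex{0,2} = 1
g(5) = mex{0,1} = 2
g(6) = mex{1,2} = 0
g(7) = mex{0,2} = 1
g(8) = mex{0,1} = 2
g(9) = mex{1,2} = 0
g(10) = mex{0,2} = 1
g(11) = mex{0,1} = 2
The P-positions (g = 0) in 0..11 are 0, 3, 6, 9.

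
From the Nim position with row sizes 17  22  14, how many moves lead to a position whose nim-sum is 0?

1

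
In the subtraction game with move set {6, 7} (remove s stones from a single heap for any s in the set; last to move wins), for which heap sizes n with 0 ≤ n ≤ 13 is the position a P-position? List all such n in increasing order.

Build the Grundy sequence with g(k) = mex{g(k−s) : s ∈ {6, 7}, s ≤ k}:
k:     0  1  2  3  4  5  6  7  8  9 10 11 12 13
g(k):  0  0  0  0  0  0  1  1  1  1  1  1  2  0
The P-positions (g = 0) in 0..13 are 0, 1, 2, 3, 4, 5, 13.

0, 1, 2, 3, 4, 5, 13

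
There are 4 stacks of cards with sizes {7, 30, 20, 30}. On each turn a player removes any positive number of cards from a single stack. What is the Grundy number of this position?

Nim-sum: 7 ^ 30 ^ 20 ^ 30 = 19.

19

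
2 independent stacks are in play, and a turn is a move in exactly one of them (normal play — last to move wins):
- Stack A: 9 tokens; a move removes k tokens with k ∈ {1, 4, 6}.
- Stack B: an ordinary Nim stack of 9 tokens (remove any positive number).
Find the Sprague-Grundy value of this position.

Build the Grundy sequence for stack A with g(k) = mex{g(k−s) : s ∈ {1, 4, 6}, s ≤ k}:
g(0) = mex{} = 0
g(1) = mex{0} = 1
g(2) = mex{1} = 0
g(3) = mex{0} = 1
g(4) = mex{0,1} = 2
g(5) = mex{1,2} = 0
g(6) = mex{0} = 1
g(7) = mex{1} = 0
g(8) = mex{0,2} = 1
g(9) = mex{0,1} = 2
So g(9) = 2.
Stack B is a plain Nim stack of size 9, so its Grundy value is 9.
By the Sprague-Grundy theorem, the Grundy value of a sum of independent games is the XOR of the component values.
Combined value = 2 XOR 9 = 11.

11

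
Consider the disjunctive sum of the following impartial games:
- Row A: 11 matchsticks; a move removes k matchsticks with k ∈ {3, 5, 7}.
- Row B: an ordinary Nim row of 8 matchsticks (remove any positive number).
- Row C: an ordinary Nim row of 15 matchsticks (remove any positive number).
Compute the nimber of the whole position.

7

For row A, compute g(0), g(1), … with moves {3, 5, 7}:
k:     0  1  2  3  4  5  6  7  8  9 10 11
g(k):  0  0  0  1  1  1  2  2  2  3  0  0
So g(11) = 0.
Row B is a plain Nim row of size 8, so its Grundy value is 8.
Row C is a plain Nim row of size 15, so its Grundy value is 15.
The value of a disjunctive sum is the nim-sum of the parts.
Combined value = 0 ⊕ 8 ⊕ 15 = 7.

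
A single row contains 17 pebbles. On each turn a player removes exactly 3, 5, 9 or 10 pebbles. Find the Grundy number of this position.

1

Grundy values for subtraction set {3, 5, 9, 10}:
k:     0  1  2  3  4  5  6  7  8  9 10 11 12 13 14 15 16 17
g(k):  0  0  0  1  1  1  2  2  0  3  3  1  4  2  0  0  0  1
So g(17) = 1.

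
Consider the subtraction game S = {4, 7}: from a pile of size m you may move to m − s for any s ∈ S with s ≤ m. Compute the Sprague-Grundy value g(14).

0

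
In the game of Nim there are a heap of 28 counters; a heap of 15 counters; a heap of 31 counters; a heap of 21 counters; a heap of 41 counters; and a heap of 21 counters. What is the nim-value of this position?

37

Compute the nim-sum pairwise:
28 XOR 15 = 19
19 XOR 31 = 12
12 XOR 21 = 25
25 XOR 41 = 48
48 XOR 21 = 37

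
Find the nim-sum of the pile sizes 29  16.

Nim-sum: 29 XOR 16 = 13.

13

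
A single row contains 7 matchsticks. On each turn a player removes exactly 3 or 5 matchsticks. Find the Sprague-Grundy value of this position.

2

Compute g(0), g(1), … for moves {3, 5}:
g(0) = mex{} = 0
g(1) = mex{} = 0
g(2) = mex{} = 0
g(3) = mex{0} = 1
g(4) = mex{0} = 1
g(5) = mex{0} = 1
g(6) = mex{0,1} = 2
g(7) = mex{0,1} = 2
So g(7) = 2.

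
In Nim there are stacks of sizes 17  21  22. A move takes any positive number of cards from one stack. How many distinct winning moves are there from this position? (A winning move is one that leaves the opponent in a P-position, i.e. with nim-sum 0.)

In binary:
  10001  (17)
  10101  (21)
  10110  (22)
  -----
  10010  (18)
The overall nim-sum is X = 18. A stack of size p has a winning move iff p XOR X < p (reduce it to p XOR X).
  17: 17 XOR 18 = 3 < 17 — winning move (to 3).
  21: 21 XOR 18 = 7 < 21 — winning move (to 7).
  22: 22 XOR 18 = 4 < 22 — winning move (to 4).
That gives 3 winning moves.

3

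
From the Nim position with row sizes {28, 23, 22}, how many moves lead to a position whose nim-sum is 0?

Compute the nim-sum pairwise:
28 ^ 23 = 11
11 ^ 22 = 29
The overall nim-sum is X = 29. A row of size p has a winning move iff p XOR X < p (reduce it to p XOR X).
  28: 28 XOR 29 = 1 < 28 — winning move (to 1).
  23: 23 XOR 29 = 10 < 23 — winning move (to 10).
  22: 22 XOR 29 = 11 < 22 — winning move (to 11).
That gives 3 winning moves.

3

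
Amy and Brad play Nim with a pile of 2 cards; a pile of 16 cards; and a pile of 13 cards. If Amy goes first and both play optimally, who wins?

Amy wins

Write each in binary and XOR column by column:
  00010  (2)
  10000  (16)
  01101  (13)
  -----
  11111  (31)
The nim-sum is 31 ≠ 0, so this is an N-position: the player to move can win; Amy has a winning move.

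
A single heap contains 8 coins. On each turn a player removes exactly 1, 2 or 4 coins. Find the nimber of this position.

2

Grundy values for subtraction set {1, 2, 4}:
g(0) = mex{} = 0
g(1) = mex{0} = 1
g(2) = mex{0,1} = 2
g(3) = mex{1,2} = 0
g(4) = mex{0,2} = 1
g(5) = mex{0,1} = 2
g(6) = mex{1,2} = 0
g(7) = mex{0,2} = 1
g(8) = mex{0,1} = 2
So g(8) = 2.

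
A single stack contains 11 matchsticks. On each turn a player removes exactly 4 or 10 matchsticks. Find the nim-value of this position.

2

Compute g(0), g(1), … for moves {4, 10}:
g(0) = mex{} = 0
g(1) = mex{} = 0
g(2) = mex{} = 0
g(3) = mex{} = 0
g(4) = mex{0} = 1
g(5) = mex{0} = 1
g(6) = mex{0} = 1
g(7) = mex{0} = 1
g(8) = mex{1} = 0
g(9) = mex{1} = 0
g(10) = mex{0,1} = 2
g(11) = mex{0,1} = 2
So g(11) = 2.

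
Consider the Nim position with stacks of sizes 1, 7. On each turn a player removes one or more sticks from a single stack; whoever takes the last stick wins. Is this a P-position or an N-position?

Nim-sum: 1 ^ 7 = 6.
The nim-sum is 6 ≠ 0, so this is an N-position: the player to move can win.

N-position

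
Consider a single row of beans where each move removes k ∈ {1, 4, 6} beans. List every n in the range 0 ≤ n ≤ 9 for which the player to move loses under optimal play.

0, 2, 5, 7

Grundy values for subtraction set {1, 4, 6}:
g(0) = mex{} = 0
g(1) = mex{0} = 1
g(2) = mex{1} = 0
g(3) = mex{0} = 1
g(4) = mex{0,1} = 2
g(5) = mex{1,2} = 0
g(6) = mex{0} = 1
g(7) = mex{1} = 0
g(8) = mex{0,2} = 1
g(9) = mex{0,1} = 2
The P-positions (g = 0) in 0..9 are 0, 2, 5, 7.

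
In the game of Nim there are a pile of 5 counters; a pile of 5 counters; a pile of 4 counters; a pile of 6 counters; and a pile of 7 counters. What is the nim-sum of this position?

5

Nim-sum: 5 ⊕ 5 ⊕ 4 ⊕ 6 ⊕ 7 = 5.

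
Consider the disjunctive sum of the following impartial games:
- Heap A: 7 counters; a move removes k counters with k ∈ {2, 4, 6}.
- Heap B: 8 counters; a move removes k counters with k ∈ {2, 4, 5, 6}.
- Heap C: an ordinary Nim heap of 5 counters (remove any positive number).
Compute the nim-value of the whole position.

6

Build the Grundy sequence for heap A with g(k) = mex{g(k−s) : s ∈ {2, 4, 6}, s ≤ k}:
k:     0  1  2  3  4  5  6  7
g(k):  0  0  1  1  2  2  3  3
So g(7) = 3.
Build the Grundy sequence for heap B with g(k) = mex{g(k−s) : s ∈ {2, 4, 5, 6}, s ≤ k}:
k:     0  1  2  3  4  5  6  7  8
g(k):  0  0  1  1  2  2  3  3  0
So g(8) = 0.
Heap C is a plain Nim heap of size 5, so its Grundy value is 5.
The value of a disjunctive sum is the nim-sum of the parts.
Combined value = 3 XOR 0 XOR 5 = 6.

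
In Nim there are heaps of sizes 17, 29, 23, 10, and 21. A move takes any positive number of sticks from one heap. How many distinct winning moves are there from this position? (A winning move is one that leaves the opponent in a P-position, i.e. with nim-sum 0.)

3

Nim-sum: 17 XOR 29 XOR 23 XOR 10 XOR 21 = 4.
The overall nim-sum is X = 4. A heap of size p has a winning move iff p XOR X < p (reduce it to p XOR X).
  17: 17 XOR 4 = 21 ≥ 17 — no move.
  29: 29 XOR 4 = 25 < 29 — winning move (to 25).
  23: 23 XOR 4 = 19 < 23 — winning move (to 19).
  10: 10 XOR 4 = 14 ≥ 10 — no move.
  21: 21 XOR 4 = 17 < 21 — winning move (to 17).
That gives 3 winning moves.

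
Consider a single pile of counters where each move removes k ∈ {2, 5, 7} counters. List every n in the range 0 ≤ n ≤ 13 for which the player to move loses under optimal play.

0, 1, 4, 10, 13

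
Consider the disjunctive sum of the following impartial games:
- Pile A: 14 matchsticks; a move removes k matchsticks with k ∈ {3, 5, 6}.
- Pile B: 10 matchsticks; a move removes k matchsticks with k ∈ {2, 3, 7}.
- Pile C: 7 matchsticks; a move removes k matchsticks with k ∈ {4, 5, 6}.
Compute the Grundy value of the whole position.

Build the Grundy sequence for pile A with g(k) = mex{g(k−s) : s ∈ {3, 5, 6}, s ≤ k}:
k:     0  1  2  3  4  5  6  7  8  9 10 11 12 13 14
g(k):  0  0  0  1  1  1  2  2  2  0  0  0  1  1  1
So g(14) = 1.
Grundy values for pile B (subtraction set {2, 3, 7}):
g(0) = mex{} = 0
g(1) = mex{} = 0
g(2) = mex{0} = 1
g(3) = mex{0} = 1
g(4) = mex{0,1} = 2
g(5) = mex{1} = 0
g(6) = mex{1,2} = 0
g(7) = mex{0,2} = 1
g(8) = mex{0} = 1
g(9) = mex{0,1} = 2
g(10) = mex{1} = 0
So g(10) = 0.
For pile C, compute g(0), g(1), … with moves {4, 5, 6}:
g(0) = mex{} = 0
g(1) = mex{} = 0
g(2) = mex{} = 0
g(3) = mex{} = 0
g(4) = mex{0} = 1
g(5) = mex{0} = 1
g(6) = mex{0} = 1
g(7) = mex{0} = 1
So g(7) = 1.
By the Sprague-Grundy theorem, the Grundy value of a sum of independent games is the XOR of the component values.
Combined value = 1 XOR 0 XOR 1 = 0.

0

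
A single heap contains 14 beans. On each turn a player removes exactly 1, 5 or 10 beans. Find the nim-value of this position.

Build the Grundy sequence with g(k) = mex{g(k−s) : s ∈ {1, 5, 10}, s ≤ k}:
g(0) = mex{} = 0
g(1) = mex{0} = 1
g(2) = mex{1} = 0
g(3) = mex{0} = 1
g(4) = mex{1} = 0
g(5) = mex{0} = 1
g(6) = mex{1} = 0
g(7) = mex{0} = 1
g(8) = mex{1} = 0
g(9) = mex{0} = 1
g(10) = mex{0,1} = 2
g(11) = mex{0,1,2} = 3
g(12) = mex{0,1,3} = 2
g(13) = mex{0,1,2} = 3
g(14) = mex{0,1,3} = 2
So g(14) = 2.

2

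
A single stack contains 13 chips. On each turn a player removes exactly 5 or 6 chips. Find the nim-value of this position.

Grundy values for subtraction set {5, 6}:
k:     0  1  2  3  4  5  6  7  8  9 10 11 12 13
g(k):  0  0  0  0  0  1  1  1  1  1  2  0  0  0
So g(13) = 0.

0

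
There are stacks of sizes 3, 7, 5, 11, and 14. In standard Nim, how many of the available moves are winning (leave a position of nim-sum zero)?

Write each in binary and XOR column by column:
  0011  (3)
  0111  (7)
  0101  (5)
  1011  (11)
  1110  (14)
  ----
  0100  (4)
The overall nim-sum is X = 4. A stack of size p has a winning move iff p XOR X < p (reduce it to p XOR X).
  3: 3 XOR 4 = 7 ≥ 3 — no move.
  7: 7 XOR 4 = 3 < 7 — winning move (to 3).
  5: 5 XOR 4 = 1 < 5 — winning move (to 1).
  11: 11 XOR 4 = 15 ≥ 11 — no move.
  14: 14 XOR 4 = 10 < 14 — winning move (to 10).
That gives 3 winning moves.

3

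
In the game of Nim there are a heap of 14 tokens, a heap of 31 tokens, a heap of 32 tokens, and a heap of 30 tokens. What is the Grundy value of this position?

Write each in binary and XOR column by column:
  001110  (14)
  011111  (31)
  100000  (32)
  011110  (30)
  ------
  101111  (47)

47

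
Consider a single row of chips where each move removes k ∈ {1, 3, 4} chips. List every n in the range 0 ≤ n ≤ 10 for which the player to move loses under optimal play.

0, 2, 7, 9

Build the Grundy sequence with g(k) = mex{g(k−s) : s ∈ {1, 3, 4}, s ≤ k}:
g(0) = mex{} = 0
g(1) = mex{0} = 1
g(2) = mex{1} = 0
g(3) = mex{0} = 1
g(4) = mex{0,1} = 2
g(5) = mex{0,1,2} = 3
g(6) = mex{0,1,3} = 2
g(7) = mex{1,2} = 0
g(8) = mex{0,2,3} = 1
g(9) = mex{1,2,3} = 0
g(10) = mex{0,2} = 1
The P-positions (g = 0) in 0..10 are 0, 2, 7, 9.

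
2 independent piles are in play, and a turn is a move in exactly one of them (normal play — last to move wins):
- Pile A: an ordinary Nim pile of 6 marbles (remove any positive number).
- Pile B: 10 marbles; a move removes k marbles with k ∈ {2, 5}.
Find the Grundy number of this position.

7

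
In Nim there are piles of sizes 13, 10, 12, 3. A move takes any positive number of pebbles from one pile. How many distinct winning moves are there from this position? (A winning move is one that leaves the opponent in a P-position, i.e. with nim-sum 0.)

3

Nim-sum: 13 XOR 10 XOR 12 XOR 3 = 8.
The overall nim-sum is X = 8. A pile of size p has a winning move iff p XOR X < p (reduce it to p XOR X).
  13: 13 XOR 8 = 5 < 13 — winning move (to 5).
  10: 10 XOR 8 = 2 < 10 — winning move (to 2).
  12: 12 XOR 8 = 4 < 12 — winning move (to 4).
  3: 3 XOR 8 = 11 ≥ 3 — no move.
That gives 3 winning moves.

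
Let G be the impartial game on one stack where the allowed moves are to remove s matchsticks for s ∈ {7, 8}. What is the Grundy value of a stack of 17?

0

Compute g(0), g(1), … for moves {7, 8}:
k:     0  1  2  3  4  5  6  7  8  9 10 11 12 13 14 15 16 17
g(k):  0  0  0  0  0  0  0  1  1  1  1  1  1  1  2  0  0  0
So g(17) = 0.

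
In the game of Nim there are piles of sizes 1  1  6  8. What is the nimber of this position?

Nim-sum: 1 ⊕ 1 ⊕ 6 ⊕ 8 = 14.

14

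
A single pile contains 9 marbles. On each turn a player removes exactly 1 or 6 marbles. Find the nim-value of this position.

Build the Grundy sequence with g(k) = mex{g(k−s) : s ∈ {1, 6}, s ≤ k}:
k:     0  1  2  3  4  5  6  7  8  9
g(k):  0  1  0  1  0  1  2  0  1  0
So g(9) = 0.

0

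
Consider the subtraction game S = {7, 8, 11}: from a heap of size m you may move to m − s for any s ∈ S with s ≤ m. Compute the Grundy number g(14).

2

Grundy values for subtraction set {7, 8, 11}:
g(0) = mex{} = 0
g(1) = mex{} = 0
g(2) = mex{} = 0
g(3) = mex{} = 0
g(4) = mex{} = 0
g(5) = mex{} = 0
g(6) = mex{} = 0
g(7) = mex{0} = 1
g(8) = mex{0} = 1
g(9) = mex{0} = 1
g(10) = mex{0} = 1
g(11) = mex{0} = 1
g(12) = mex{0} = 1
g(13) = mex{0} = 1
g(14) = mex{0,1} = 2
So g(14) = 2.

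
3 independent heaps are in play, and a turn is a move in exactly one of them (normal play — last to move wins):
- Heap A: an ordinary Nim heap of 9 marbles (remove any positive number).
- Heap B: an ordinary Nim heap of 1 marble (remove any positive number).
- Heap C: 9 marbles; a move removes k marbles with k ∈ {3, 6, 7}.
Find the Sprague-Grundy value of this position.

11

Heap A is a plain Nim heap of size 9, so its Grundy value is 9.
Heap B is a plain Nim heap of size 1, so its Grundy value is 1.
For heap C, compute g(0), g(1), … with moves {3, 6, 7}:
g(0) = mex{} = 0
g(1) = mex{} = 0
g(2) = mex{} = 0
g(3) = mex{0} = 1
g(4) = mex{0} = 1
g(5) = mex{0} = 1
g(6) = mex{0,1} = 2
g(7) = mex{0,1} = 2
g(8) = mex{0,1} = 2
g(9) = mex{0,1,2} = 3
So g(9) = 3.
By the Sprague-Grundy theorem, the Grundy value of a sum of independent games is the XOR of the component values.
Combined value = 9 ⊕ 1 ⊕ 3 = 11.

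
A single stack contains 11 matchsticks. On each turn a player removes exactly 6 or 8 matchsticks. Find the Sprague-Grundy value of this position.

1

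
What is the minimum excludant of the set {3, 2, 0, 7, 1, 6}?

The values 0, 1, 2, 3 are all present; 4 is the first non-negative integer missing from the set.

4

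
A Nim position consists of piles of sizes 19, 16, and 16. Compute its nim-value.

19

Nim-sum: 19 ⊕ 16 ⊕ 16 = 19.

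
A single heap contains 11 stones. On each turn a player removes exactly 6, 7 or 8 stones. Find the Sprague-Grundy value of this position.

Grundy values for subtraction set {6, 7, 8}:
g(0) = mex{} = 0
g(1) = mex{} = 0
g(2) = mex{} = 0
g(3) = mex{} = 0
g(4) = mex{} = 0
g(5) = mex{} = 0
g(6) = mex{0} = 1
g(7) = mex{0} = 1
g(8) = mex{0} = 1
g(9) = mex{0} = 1
g(10) = mex{0} = 1
g(11) = mex{0} = 1
So g(11) = 1.

1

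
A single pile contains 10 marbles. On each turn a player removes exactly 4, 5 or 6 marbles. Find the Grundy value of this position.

0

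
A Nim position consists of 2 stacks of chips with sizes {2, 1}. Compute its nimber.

3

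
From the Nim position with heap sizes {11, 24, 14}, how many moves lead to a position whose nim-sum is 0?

1

Compute the nim-sum pairwise:
11 XOR 24 = 19
19 XOR 14 = 29
The overall nim-sum is X = 29. A heap of size p has a winning move iff p XOR X < p (reduce it to p XOR X).
  11: 11 XOR 29 = 22 ≥ 11 — no move.
  24: 24 XOR 29 = 5 < 24 — winning move (to 5).
  14: 14 XOR 29 = 19 ≥ 14 — no move.
That gives 1 winning move.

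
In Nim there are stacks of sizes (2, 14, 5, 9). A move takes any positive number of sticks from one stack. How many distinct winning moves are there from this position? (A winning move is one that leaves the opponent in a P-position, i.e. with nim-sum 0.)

0

Compute the nim-sum pairwise:
2 ^ 14 = 12
12 ^ 5 = 9
9 ^ 9 = 0
The nim-sum is already 0, so every move leaves a nonzero nim-sum — there are no winning moves.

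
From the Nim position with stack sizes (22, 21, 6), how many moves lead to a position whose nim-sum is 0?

3

In binary:
  10110  (22)
  10101  (21)
  00110  (6)
  -----
  00101  (5)
The overall nim-sum is X = 5. A stack of size p has a winning move iff p XOR X < p (reduce it to p XOR X).
  22: 22 XOR 5 = 19 < 22 — winning move (to 19).
  21: 21 XOR 5 = 16 < 21 — winning move (to 16).
  6: 6 XOR 5 = 3 < 6 — winning move (to 3).
That gives 3 winning moves.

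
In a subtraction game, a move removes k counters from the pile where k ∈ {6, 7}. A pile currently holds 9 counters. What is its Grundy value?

1

Grundy values for subtraction set {6, 7}:
k:     0  1  2  3  4  5  6  7  8  9
g(k):  0  0  0  0  0  0  1  1  1  1
So g(9) = 1.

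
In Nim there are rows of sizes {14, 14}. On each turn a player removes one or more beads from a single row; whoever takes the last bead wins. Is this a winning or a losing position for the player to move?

Losing position

In binary:
  1110  (14)
  1110  (14)
  ----
  0000  (0)
The nim-sum is 0, so this is a P-position: the player to move is in a losing position under optimal play.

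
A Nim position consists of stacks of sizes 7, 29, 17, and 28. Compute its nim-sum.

23

Nim-sum: 7 ⊕ 29 ⊕ 17 ⊕ 28 = 23.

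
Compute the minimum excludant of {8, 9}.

0 is not in the set, so the mex is 0.

0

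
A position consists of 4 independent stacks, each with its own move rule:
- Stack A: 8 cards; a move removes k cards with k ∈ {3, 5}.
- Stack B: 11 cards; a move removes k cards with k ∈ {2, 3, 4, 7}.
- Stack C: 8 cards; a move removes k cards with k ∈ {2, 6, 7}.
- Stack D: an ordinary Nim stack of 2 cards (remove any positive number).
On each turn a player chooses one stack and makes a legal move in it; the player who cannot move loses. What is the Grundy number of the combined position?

0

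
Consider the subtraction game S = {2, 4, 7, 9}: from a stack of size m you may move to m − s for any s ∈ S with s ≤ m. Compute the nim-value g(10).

2

Build the Grundy sequence with g(k) = mex{g(k−s) : s ∈ {2, 4, 7, 9}, s ≤ k}:
g(0) = mex{} = 0
g(1) = mex{} = 0
g(2) = mex{0} = 1
g(3) = mex{0} = 1
g(4) = mex{0,1} = 2
g(5) = mex{0,1} = 2
g(6) = mex{1,2} = 0
g(7) = mex{0,1,2} = 3
g(8) = mex{0,2} = 1
g(9) = mex{0,1,2,3} = 4
g(10) = mex{0,1} = 2
So g(10) = 2.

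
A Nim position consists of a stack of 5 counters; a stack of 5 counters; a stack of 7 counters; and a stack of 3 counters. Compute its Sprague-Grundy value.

Nim-sum: 5 ⊕ 5 ⊕ 7 ⊕ 3 = 4.

4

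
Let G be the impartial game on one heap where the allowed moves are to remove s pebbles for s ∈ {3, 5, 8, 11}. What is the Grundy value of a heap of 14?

0

Build the Grundy sequence with g(k) = mex{g(k−s) : s ∈ {3, 5, 8, 11}, s ≤ k}:
g(0) = mex{} = 0
g(1) = mex{} = 0
g(2) = mex{} = 0
g(3) = mex{0} = 1
g(4) = mex{0} = 1
g(5) = mex{0} = 1
g(6) = mex{0,1} = 2
g(7) = mex{0,1} = 2
g(8) = mex{0,1} = 2
g(9) = mex{0,1,2} = 3
g(10) = mex{0,1,2} = 3
g(11) = mex{0,1,2} = 3
g(12) = mex{0,1,2,3} = 4
g(13) = mex{0,1,2,3} = 4
g(14) = mex{1,2,3} = 0
So g(14) = 0.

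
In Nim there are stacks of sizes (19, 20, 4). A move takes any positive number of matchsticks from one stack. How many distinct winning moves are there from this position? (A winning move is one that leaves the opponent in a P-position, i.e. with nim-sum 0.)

1

Compute the nim-sum pairwise:
19 XOR 20 = 7
7 XOR 4 = 3
The overall nim-sum is X = 3. A stack of size p has a winning move iff p XOR X < p (reduce it to p XOR X).
  19: 19 XOR 3 = 16 < 19 — winning move (to 16).
  20: 20 XOR 3 = 23 ≥ 20 — no move.
  4: 4 XOR 3 = 7 ≥ 4 — no move.
That gives 1 winning move.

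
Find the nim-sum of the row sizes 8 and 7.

15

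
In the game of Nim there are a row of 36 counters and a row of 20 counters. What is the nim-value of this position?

48

Write each in binary and XOR column by column:
  100100  (36)
  010100  (20)
  ------
  110000  (48)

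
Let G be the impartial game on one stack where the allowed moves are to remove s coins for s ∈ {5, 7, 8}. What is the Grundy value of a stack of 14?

Grundy values for subtraction set {5, 7, 8}:
g(0) = mex{} = 0
g(1) = mex{} = 0
g(2) = mex{} = 0
g(3) = mex{} = 0
g(4) = mex{} = 0
g(5) = mex{0} = 1
g(6) = mex{0} = 1
g(7) = mex{0} = 1
g(8) = mex{0} = 1
g(9) = mex{0} = 1
g(10) = mex{0,1} = 2
g(11) = mex{0,1} = 2
g(12) = mex{0,1} = 2
g(13) = mex{1} = 0
g(14) = mex{1} = 0
So g(14) = 0.

0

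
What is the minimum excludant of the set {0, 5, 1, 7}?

The values 0, 1 are all present; 2 is the first non-negative integer missing from the set.

2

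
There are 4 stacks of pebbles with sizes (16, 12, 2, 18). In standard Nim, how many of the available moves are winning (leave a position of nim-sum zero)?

1

Nim-sum: 16 ⊕ 12 ⊕ 2 ⊕ 18 = 12.
The overall nim-sum is X = 12. A stack of size p has a winning move iff p XOR X < p (reduce it to p XOR X).
  16: 16 XOR 12 = 28 ≥ 16 — no move.
  12: 12 XOR 12 = 0 < 12 — winning move (to 0).
  2: 2 XOR 12 = 14 ≥ 2 — no move.
  18: 18 XOR 12 = 30 ≥ 18 — no move.
That gives 1 winning move.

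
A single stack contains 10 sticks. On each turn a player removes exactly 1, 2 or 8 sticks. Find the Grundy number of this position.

Build the Grundy sequence with g(k) = mex{g(k−s) : s ∈ {1, 2, 8}, s ≤ k}:
k:     0  1  2  3  4  5  6  7  8  9 10
g(k):  0  1  2  0  1  2  0  1  2  0  1
So g(10) = 1.

1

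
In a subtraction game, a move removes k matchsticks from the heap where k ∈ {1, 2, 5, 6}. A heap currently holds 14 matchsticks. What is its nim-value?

0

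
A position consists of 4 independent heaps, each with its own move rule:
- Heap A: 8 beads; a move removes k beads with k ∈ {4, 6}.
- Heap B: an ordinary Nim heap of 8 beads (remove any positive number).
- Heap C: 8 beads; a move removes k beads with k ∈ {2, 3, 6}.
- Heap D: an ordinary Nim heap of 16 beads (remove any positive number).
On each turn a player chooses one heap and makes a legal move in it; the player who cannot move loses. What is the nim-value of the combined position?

Grundy values for heap A (subtraction set {4, 6}):
k:     0  1  2  3  4  5  6  7  8
g(k):  0  0  0  0  1  1  1  1  2
So g(8) = 2.
Heap B is a plain Nim heap of size 8, so its Grundy value is 8.
For heap C, compute g(0), g(1), … with moves {2, 3, 6}:
g(0) = mex{} = 0
g(1) = mex{} = 0
g(2) = mex{0} = 1
g(3) = mex{0} = 1
g(4) = mex{0,1} = 2
g(5) = mex{1} = 0
g(6) = mex{0,1,2} = 3
g(7) = mex{0,2} = 1
g(8) = mex{0,1,3} = 2
So g(8) = 2.
Heap D is a plain Nim heap of size 16, so its Grundy value is 16.
The value of a disjunctive sum is the nim-sum of the parts.
Combined value = 2 ⊕ 8 ⊕ 2 ⊕ 16 = 24.

24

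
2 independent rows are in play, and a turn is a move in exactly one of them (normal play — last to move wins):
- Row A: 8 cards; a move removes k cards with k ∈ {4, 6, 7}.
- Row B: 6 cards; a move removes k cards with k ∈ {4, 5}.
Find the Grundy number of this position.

Grundy values for row A (subtraction set {4, 6, 7}):
k:     0  1  2  3  4  5  6  7  8
g(k):  0  0  0  0  1  1  1  1  2
So g(8) = 2.
Build the Grundy sequence for row B with g(k) = mex{g(k−s) : s ∈ {4, 5}, s ≤ k}:
g(0) = mex{} = 0
g(1) = mex{} = 0
g(2) = mex{} = 0
g(3) = mex{} = 0
g(4) = mex{0} = 1
g(5) = mex{0} = 1
g(6) = mex{0} = 1
So g(6) = 1.
By the Sprague-Grundy theorem, the Grundy value of a sum of independent games is the XOR of the component values.
Combined value = 2 ⊕ 1 = 3.

3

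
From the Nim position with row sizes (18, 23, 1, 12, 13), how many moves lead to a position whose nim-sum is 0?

Bitwise XOR of the heap sizes:
  10010  (18)
  10111  (23)
  00001  (1)
  01100  (12)
  01101  (13)
  -----
  00101  (5)
The overall nim-sum is X = 5. A row of size p has a winning move iff p XOR X < p (reduce it to p XOR X).
  18: 18 XOR 5 = 23 ≥ 18 — no move.
  23: 23 XOR 5 = 18 < 23 — winning move (to 18).
  1: 1 XOR 5 = 4 ≥ 1 — no move.
  12: 12 XOR 5 = 9 < 12 — winning move (to 9).
  13: 13 XOR 5 = 8 < 13 — winning move (to 8).
That gives 3 winning moves.

3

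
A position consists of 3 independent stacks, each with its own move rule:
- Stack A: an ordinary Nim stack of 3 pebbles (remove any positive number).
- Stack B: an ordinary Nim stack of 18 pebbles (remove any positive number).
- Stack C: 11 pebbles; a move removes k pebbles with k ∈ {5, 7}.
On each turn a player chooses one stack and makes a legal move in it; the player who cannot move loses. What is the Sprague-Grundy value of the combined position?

Stack A is a plain Nim stack of size 3, so its Grundy value is 3.
Stack B is a plain Nim stack of size 18, so its Grundy value is 18.
For stack C, compute g(0), g(1), … with moves {5, 7}:
g(0) = mex{} = 0
g(1) = mex{} = 0
g(2) = mex{} = 0
g(3) = mex{} = 0
g(4) = mex{} = 0
g(5) = mex{0} = 1
g(6) = mex{0} = 1
g(7) = mex{0} = 1
g(8) = mex{0} = 1
g(9) = mex{0} = 1
g(10) = mex{0,1} = 2
g(11) = mex{0,1} = 2
So g(11) = 2.
By the Sprague-Grundy theorem, the Grundy value of a sum of independent games is the XOR of the component values.
Combined value = 3 ⊕ 18 ⊕ 2 = 19.

19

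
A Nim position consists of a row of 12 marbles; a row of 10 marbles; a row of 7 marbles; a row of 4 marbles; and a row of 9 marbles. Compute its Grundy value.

12

In binary:
  1100  (12)
  1010  (10)
  0111  (7)
  0100  (4)
  1001  (9)
  ----
  1100  (12)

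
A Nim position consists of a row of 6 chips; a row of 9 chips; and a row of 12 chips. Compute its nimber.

In binary:
  0110  (6)
  1001  (9)
  1100  (12)
  ----
  0011  (3)

3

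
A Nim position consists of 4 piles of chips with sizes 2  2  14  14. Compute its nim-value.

0

Write each in binary and XOR column by column:
  0010  (2)
  0010  (2)
  1110  (14)
  1110  (14)
  ----
  0000  (0)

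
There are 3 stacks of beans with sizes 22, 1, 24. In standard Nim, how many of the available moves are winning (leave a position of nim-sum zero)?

1

In binary:
  10110  (22)
  00001  (1)
  11000  (24)
  -----
  01111  (15)
The overall nim-sum is X = 15. A stack of size p has a winning move iff p XOR X < p (reduce it to p XOR X).
  22: 22 XOR 15 = 25 ≥ 22 — no move.
  1: 1 XOR 15 = 14 ≥ 1 — no move.
  24: 24 XOR 15 = 23 < 24 — winning move (to 23).
That gives 1 winning move.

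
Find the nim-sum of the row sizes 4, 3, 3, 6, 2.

Nim-sum: 4 ^ 3 ^ 3 ^ 6 ^ 2 = 0.

0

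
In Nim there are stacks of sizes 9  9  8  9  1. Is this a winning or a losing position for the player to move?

Losing position

Nim-sum: 9 ⊕ 9 ⊕ 8 ⊕ 9 ⊕ 1 = 0.
The nim-sum is 0, so this is a P-position: the player to move is in a losing position under optimal play.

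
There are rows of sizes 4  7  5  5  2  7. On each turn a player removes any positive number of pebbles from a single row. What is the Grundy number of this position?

6

Compute the nim-sum pairwise:
4 XOR 7 = 3
3 XOR 5 = 6
6 XOR 5 = 3
3 XOR 2 = 1
1 XOR 7 = 6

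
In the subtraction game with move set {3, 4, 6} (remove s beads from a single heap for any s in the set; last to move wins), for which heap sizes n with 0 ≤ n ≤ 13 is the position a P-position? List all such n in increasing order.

0, 1, 2, 9, 10, 11

Compute g(0), g(1), … for moves {3, 4, 6}:
g(0) = mex{} = 0
g(1) = mex{} = 0
g(2) = mex{} = 0
g(3) = mex{0} = 1
g(4) = mex{0} = 1
g(5) = mex{0} = 1
g(6) = mex{0,1} = 2
g(7) = mex{0,1} = 2
g(8) = mex{0,1} = 2
g(9) = mex{1,2} = 0
g(10) = mex{1,2} = 0
g(11) = mex{1,2} = 0
g(12) = mex{0,2} = 1
g(13) = mex{0,2} = 1
The P-positions (g = 0) in 0..13 are 0, 1, 2, 9, 10, 11.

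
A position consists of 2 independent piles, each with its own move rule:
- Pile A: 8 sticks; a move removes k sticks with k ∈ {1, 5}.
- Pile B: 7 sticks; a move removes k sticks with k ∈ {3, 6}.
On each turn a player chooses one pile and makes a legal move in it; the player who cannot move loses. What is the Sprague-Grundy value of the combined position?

2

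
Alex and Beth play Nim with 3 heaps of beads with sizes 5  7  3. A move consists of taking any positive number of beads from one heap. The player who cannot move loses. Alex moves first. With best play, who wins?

Compute the nim-sum pairwise:
5 XOR 7 = 2
2 XOR 3 = 1
The nim-sum is 1 ≠ 0, so this is an N-position: the player to move can win; Alex has a winning move.

Alex wins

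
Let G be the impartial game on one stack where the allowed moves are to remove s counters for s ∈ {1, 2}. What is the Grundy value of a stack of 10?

Build the Grundy sequence with g(k) = mex{g(k−s) : s ∈ {1, 2}, s ≤ k}:
g(0) = mex{} = 0
g(1) = mex{0} = 1
g(2) = mex{0,1} = 2
g(3) = mex{1,2} = 0
g(4) = mex{0,2} = 1
g(5) = mex{0,1} = 2
g(6) = mex{1,2} = 0
g(7) = mex{0,2} = 1
g(8) = mex{0,1} = 2
g(9) = mex{1,2} = 0
g(10) = mex{0,2} = 1
So g(10) = 1.

1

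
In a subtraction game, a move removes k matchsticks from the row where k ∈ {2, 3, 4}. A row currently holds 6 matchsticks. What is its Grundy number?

0

Compute g(0), g(1), … for moves {2, 3, 4}:
k:     0  1  2  3  4  5  6
g(k):  0  0  1  1  2  2  0
So g(6) = 0.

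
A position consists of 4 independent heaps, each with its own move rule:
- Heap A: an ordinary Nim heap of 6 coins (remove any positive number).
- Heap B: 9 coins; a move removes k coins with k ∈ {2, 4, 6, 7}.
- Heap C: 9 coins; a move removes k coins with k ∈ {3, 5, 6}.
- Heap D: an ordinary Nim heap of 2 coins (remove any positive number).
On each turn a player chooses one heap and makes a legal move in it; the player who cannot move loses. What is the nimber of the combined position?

4

Heap A is a plain Nim heap of size 6, so its Grundy value is 6.
For heap B, compute g(0), g(1), … with moves {2, 4, 6, 7}:
g(0) = mex{} = 0
g(1) = mex{} = 0
g(2) = mex{0} = 1
g(3) = mex{0} = 1
g(4) = mex{0,1} = 2
g(5) = mex{0,1} = 2
g(6) = mex{0,1,2} = 3
g(7) = mex{0,1,2} = 3
g(8) = mex{0,1,2,3} = 4
g(9) = mex{1,2,3} = 0
So g(9) = 0.
For heap C, compute g(0), g(1), … with moves {3, 5, 6}:
g(0) = mex{} = 0
g(1) = mex{} = 0
g(2) = mex{} = 0
g(3) = mex{0} = 1
g(4) = mex{0} = 1
g(5) = mex{0} = 1
g(6) = mex{0,1} = 2
g(7) = mex{0,1} = 2
g(8) = mex{0,1} = 2
g(9) = mex{1,2} = 0
So g(9) = 0.
Heap D is a plain Nim heap of size 2, so its Grundy value is 2.
The value of a disjunctive sum is the nim-sum of the parts.
Combined value = 6 XOR 0 XOR 0 XOR 2 = 4.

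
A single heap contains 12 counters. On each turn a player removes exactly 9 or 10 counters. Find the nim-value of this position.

1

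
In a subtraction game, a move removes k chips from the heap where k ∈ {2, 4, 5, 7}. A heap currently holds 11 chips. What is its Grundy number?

1

Build the Grundy sequence with g(k) = mex{g(k−s) : s ∈ {2, 4, 5, 7}, s ≤ k}:
g(0) = mex{} = 0
g(1) = mex{} = 0
g(2) = mex{0} = 1
g(3) = mex{0} = 1
g(4) = mex{0,1} = 2
g(5) = mex{0,1} = 2
g(6) = mex{0,1,2} = 3
g(7) = mex{0,1,2} = 3
g(8) = mex{0,1,2,3} = 4
g(9) = mex{1,2,3} = 0
g(10) = mex{1,2,3,4} = 0
g(11) = mex{0,2,3} = 1
So g(11) = 1.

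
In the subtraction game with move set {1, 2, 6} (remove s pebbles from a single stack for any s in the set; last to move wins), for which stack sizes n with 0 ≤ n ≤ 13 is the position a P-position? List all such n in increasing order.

0, 3, 7, 10

Compute g(0), g(1), … for moves {1, 2, 6}:
g(0) = mex{} = 0
g(1) = mex{0} = 1
g(2) = mex{0,1} = 2
g(3) = mex{1,2} = 0
g(4) = mex{0,2} = 1
g(5) = mex{0,1} = 2
g(6) = mex{0,1,2} = 3
g(7) = mex{1,2,3} = 0
g(8) = mex{0,2,3} = 1
g(9) = mex{0,1} = 2
g(10) = mex{1,2} = 0
g(11) = mex{0,2} = 1
g(12) = mex{0,1,3} = 2
g(13) = mex{0,1,2} = 3
The P-positions (g = 0) in 0..13 are 0, 3, 7, 10.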